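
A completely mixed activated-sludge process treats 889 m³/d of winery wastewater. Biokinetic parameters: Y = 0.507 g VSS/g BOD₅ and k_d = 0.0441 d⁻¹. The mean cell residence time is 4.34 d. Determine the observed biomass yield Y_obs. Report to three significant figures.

Correct the yield for decay: Y_obs = Y/(1 + k_d θ_c) = 0.507 / (1 + 0.0441 × 4.34) = 0.507 / 1.191 = 0.4256.

Y_obs ≈ 0.426 g VSS/g BOD₅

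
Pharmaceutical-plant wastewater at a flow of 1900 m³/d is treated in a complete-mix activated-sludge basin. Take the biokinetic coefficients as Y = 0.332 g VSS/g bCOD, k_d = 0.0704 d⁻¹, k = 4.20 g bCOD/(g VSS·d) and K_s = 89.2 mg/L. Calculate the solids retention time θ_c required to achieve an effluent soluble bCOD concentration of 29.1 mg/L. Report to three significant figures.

At the target effluent, Y k S/(K_s+S) = 0.332×4.20×29.1/118.3 = 0.3430 d⁻¹.
θ_c = 1/(μ − k_d) = 1/(0.3430 − 0.0704) = 1/0.2726 = 3.668 d.

θ_c ≈ 3.67 d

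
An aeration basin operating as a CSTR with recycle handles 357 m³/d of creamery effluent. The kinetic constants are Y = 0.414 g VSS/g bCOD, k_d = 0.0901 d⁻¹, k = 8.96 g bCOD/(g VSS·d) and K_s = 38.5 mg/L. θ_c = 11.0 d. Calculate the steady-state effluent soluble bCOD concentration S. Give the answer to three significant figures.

For a completely mixed reactor with recycle the Lawrence–McCarty relation gives S = K_s·(1 + k_d·θ_c) / [θ_c·(Y·k − k_d) − 1] = 38.5 × (1 + 0.0901 × 11.0) / [11.0 × (0.414 × 8.96 − 0.0901) − 1] = 76.66 / 38.81 = 1.975 mg/L.

S ≈ 1.98 mg/L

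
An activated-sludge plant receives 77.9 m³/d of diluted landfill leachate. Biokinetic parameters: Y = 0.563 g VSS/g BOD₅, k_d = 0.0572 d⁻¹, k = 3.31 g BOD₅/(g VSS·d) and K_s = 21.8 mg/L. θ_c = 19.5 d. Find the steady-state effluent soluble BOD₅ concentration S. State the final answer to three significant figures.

From the Monod/SRT balance for a CMAS, S = K_s·(1+k_d θ_c)/[θ_c·(Y k − k_d) − 1] = 21.8 × (1 + 0.0572 × 19.5) / [19.5 × (0.563 × 3.31 − 0.0572) − 1] = 46.12 / 34.22 = 1.347 mg/L.

S ≈ 1.35 mg/L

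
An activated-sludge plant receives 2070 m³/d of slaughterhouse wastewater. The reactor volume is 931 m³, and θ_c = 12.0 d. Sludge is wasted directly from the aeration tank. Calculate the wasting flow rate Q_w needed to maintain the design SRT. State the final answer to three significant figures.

Q_w ≈ 77.6 m³/d

For wasting at MLVSS concentration, Q_w = V/θ_c = 931.0/12.0 = 77.58 m³/d.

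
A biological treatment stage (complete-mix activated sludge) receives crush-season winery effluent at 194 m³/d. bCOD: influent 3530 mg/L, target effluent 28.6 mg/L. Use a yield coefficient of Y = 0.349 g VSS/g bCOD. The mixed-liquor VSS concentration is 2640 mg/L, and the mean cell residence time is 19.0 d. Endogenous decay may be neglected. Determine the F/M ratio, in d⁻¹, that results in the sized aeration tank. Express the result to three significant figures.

V·X = Y·Q·ΔS·θ_c gives V = 0.349 × 194 × (3530 − 28.6) × 19.0 / 2640 = 1706 m³.
F/M = Q·S₀ / (V·X) = 194 × 3530 / (1706 × 2640) = 0.1520 g bCOD·(g VSS·d)⁻¹.

F/M ≈ 0.152 d⁻¹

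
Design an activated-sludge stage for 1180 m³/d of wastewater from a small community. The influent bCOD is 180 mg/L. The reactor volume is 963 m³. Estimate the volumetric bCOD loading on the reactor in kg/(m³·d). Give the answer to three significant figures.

L_v ≈ 0.221 kg bCOD/(m³·d)

Volumetric loading L_v = Q·S₀ / V = 1180 × 180 g/m³ / 963.0 m³ = 220.6 g/(m³·d) = 0.2206 kg bCOD/(m³·d).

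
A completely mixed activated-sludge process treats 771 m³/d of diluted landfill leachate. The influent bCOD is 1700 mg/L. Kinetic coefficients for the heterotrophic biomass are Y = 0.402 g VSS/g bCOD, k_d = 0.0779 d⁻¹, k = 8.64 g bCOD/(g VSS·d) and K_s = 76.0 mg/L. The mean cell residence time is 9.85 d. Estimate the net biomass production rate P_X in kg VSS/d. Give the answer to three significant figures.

From the Monod/SRT balance for a CMAS, S = K_s·(1+k_d θ_c)/[θ_c·(Y k − k_d) − 1] = 76.0 × (1 + 0.0779 × 9.85) / [9.85 × (0.402 × 8.64 − 0.0779) − 1] = 134.3 / 32.44 = 4.140 mg/L.
Observed yield with endogenous decay: Y_obs = Y / (1 + k_d·θ_c) = 0.402 / (1 + 0.0779 × 9.85) = 0.402 / 1.767 = 0.2275 g VSS/g bCOD.
Q·(S₀ − S) = 771 × (1700 − 4.14) × 10⁻³ = 1308 kg/d removed.
So the net sludge growth is P_X = 0.2275 × 1308 = 297.4 kg VSS/d.

P_X ≈ 297 kg VSS/d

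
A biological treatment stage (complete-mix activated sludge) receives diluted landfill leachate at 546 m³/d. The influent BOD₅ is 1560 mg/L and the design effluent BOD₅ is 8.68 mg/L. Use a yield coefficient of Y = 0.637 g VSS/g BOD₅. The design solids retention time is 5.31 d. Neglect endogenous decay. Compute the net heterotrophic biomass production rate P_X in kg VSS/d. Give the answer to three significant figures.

P_X ≈ 540 kg VSS/d

No decay correction is needed, so Y_obs = Y = 0.637.
Q·(S₀ − S) = 546 × (1560 − 8.68) × 10⁻³ = 847.0 kg/d removed.
Biomass produced: P_X = Y_obs·Q·ΔS = 0.6370 × 847.0 ≈ 539.6 kg VSS/d.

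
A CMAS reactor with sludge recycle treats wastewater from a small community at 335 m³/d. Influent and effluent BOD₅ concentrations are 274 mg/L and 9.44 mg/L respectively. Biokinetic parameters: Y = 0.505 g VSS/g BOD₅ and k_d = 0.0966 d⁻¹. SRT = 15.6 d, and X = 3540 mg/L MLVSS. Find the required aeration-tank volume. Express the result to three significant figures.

Steady-state biomass mass balance: V·X·(1 + k_d·θ_c) = Y·Q·(S₀ − S)·θ_c, so V = 0.505 × 335 × (274 − 9.44) × 15.6 / [3540 × (1 + 0.0966 × 15.6)] = 6.98×10^5 / 8875 = 78.67 m³.

V ≈ 78.7 m³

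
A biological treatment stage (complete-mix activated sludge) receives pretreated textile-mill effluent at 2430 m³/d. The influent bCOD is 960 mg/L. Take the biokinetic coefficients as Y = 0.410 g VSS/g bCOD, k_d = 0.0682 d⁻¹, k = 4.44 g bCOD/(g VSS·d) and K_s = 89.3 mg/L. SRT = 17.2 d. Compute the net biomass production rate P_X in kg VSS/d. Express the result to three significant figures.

P_X ≈ 437 kg VSS/d

For a completely mixed reactor with recycle the Lawrence–McCarty relation gives S = K_s·(1 + k_d·θ_c) / [θ_c·(Y·k − k_d) − 1] = 89.3 × (1 + 0.0682 × 17.2) / [17.2 × (0.410 × 4.44 − 0.0682) − 1] = 194.1 / 29.14 = 6.660 mg/L.
The observed yield is Y_obs = Y/(1 + k_d·θ_c) = 0.410 / (1 + 0.0682 × 17.2) = 0.410 / 2.173 = 0.1887 g VSS per g bCOD removed.
Substrate removed = Q·(S₀ − S) = 2430 m³/d × (960 − 6.66) g/m³ = 2.32×10^6 g/d = 2317 kg/d.
Biomass produced: P_X = Y_obs·Q·ΔS = 0.1887 × 2317 ≈ 437.1 kg VSS/d.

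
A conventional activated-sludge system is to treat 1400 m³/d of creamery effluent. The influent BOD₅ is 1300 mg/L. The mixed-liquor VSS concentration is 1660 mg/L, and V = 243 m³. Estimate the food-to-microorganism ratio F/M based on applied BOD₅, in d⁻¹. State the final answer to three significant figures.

F/M ≈ 4.51 d⁻¹

F/M = Q·S₀ / (V·X) = 1400 × 1300 / (243.0 × 1660) = 4.512 g BOD₅·(g VSS·d)⁻¹.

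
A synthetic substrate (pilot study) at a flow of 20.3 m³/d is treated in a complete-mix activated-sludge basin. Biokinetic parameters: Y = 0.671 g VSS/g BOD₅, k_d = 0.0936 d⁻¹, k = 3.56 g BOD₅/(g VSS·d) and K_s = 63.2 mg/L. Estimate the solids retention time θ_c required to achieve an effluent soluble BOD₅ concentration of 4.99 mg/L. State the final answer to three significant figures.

At the target effluent, Y k S/(K_s+S) = 0.671×3.56×4.99/68.19 = 0.1748 d⁻¹.
θ_c = 1/(μ − k_d) = 1/(0.1748 − 0.0936) = 1/0.08120 = 12.31 d.

θ_c ≈ 12.3 d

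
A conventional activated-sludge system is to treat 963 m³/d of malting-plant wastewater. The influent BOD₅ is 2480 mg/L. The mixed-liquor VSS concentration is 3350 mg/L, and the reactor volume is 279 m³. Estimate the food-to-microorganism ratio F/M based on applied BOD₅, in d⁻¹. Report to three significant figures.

F/M ≈ 2.56 d⁻¹

F/M = applied load / biomass = Q·S₀/(V·X) = 963 × 2480 / (279.0 × 3350) = 2.555 d⁻¹.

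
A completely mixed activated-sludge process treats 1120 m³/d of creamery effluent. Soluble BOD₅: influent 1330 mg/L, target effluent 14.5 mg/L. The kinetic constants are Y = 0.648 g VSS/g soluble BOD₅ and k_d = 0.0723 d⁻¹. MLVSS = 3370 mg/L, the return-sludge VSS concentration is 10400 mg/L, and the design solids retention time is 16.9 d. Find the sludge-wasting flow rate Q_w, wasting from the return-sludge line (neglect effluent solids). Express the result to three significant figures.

Steady-state biomass mass balance: V·X·(1 + k_d·θ_c) = Y·Q·(S₀ − S)·θ_c, so V = 0.648 × 1120 × (1330 − 14.5) × 16.9 / [3370 × (1 + 0.0723 × 16.9)] = 1.61×10^7 / 7488 = 2155 m³.
Q_w = (V·X)/(θ_c X_r) = 2155 × 3370 / (16.9 × 10400) = 41.32 m³/d.

Q_w ≈ 41.3 m³/d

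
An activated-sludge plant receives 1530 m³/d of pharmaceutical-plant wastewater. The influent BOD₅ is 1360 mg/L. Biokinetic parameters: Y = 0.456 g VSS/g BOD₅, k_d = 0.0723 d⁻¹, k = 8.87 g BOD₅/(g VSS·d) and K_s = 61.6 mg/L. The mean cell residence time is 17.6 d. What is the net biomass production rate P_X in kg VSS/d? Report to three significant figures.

For a completely mixed reactor with recycle the Lawrence–McCarty relation gives S = K_s·(1 + k_d·θ_c) / [θ_c·(Y·k − k_d) − 1] = 61.6 × (1 + 0.0723 × 17.6) / [17.6 × (0.456 × 8.87 − 0.0723) − 1] = 140.0 / 68.91 = 2.031 mg/L.
Correct the yield for decay: Y_obs = Y/(1 + k_d θ_c) = 0.456 / (1 + 0.0723 × 17.6) = 0.456 / 2.272 = 0.2007.
Q·(S₀ − S) = 1530 × (1360 − 2.03) × 10⁻³ = 2078 kg/d removed.
Biomass produced: P_X = Y_obs·Q·ΔS = 0.2007 × 2078 ≈ 416.9 kg VSS/d.

P_X ≈ 417 kg VSS/d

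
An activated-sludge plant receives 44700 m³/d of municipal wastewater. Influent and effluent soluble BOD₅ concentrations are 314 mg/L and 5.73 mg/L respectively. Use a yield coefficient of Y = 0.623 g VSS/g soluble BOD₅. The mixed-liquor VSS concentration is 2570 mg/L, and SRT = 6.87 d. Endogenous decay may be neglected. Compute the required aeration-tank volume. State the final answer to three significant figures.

V ≈ 22900 m³

Biomass mass balance (decay neglected): V·X = Y·Q·(S₀ − S)·θ_c, so V = 0.623 × 44700 × (314 − 5.73) × 6.87 / 2570 = 22948 m³.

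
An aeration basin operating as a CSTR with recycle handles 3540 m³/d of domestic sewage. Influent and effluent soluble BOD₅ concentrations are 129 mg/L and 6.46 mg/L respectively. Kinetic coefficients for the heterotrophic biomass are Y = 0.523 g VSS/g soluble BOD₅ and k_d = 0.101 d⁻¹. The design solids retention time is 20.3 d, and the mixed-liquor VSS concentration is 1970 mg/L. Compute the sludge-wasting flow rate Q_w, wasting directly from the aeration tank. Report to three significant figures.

Q_w ≈ 37.8 m³/d

Steady-state biomass mass balance: V·X·(1 + k_d·θ_c) = Y·Q·(S₀ − S)·θ_c, so V = 0.523 × 3540 × (129 − 6.46) × 20.3 / [1970 × (1 + 0.101 × 20.3)] = 4.61×10^6 / 6009 = 766.4 m³.
For wasting at MLVSS concentration, Q_w = V/θ_c = 766.4/20.3 = 37.75 m³/d.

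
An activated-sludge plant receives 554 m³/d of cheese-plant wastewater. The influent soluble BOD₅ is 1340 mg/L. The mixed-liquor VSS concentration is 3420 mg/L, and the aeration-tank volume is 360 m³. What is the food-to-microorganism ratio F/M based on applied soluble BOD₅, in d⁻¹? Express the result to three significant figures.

F/M = applied load / biomass = Q·S₀/(V·X) = 554 × 1340 / (360.0 × 3420) = 0.6030 d⁻¹.

F/M ≈ 0.603 d⁻¹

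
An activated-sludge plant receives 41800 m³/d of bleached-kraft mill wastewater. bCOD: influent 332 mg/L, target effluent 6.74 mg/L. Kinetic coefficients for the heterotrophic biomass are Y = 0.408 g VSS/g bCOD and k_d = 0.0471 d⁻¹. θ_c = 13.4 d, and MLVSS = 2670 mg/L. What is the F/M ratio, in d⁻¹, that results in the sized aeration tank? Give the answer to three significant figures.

Rearranging the biomass balance for a CMAS with decay, V = Y·Q·ΔS·θ_c / [X·(1+k_d θ_c)] = 0.408 × 41800 × (332 − 6.74) × 13.4 / [2670 × (1 + 0.0471 × 13.4)] = 7.43×10^7 / 4355 = 17067 m³.
Food-to-microorganism ratio F/M = Q S₀ / (V X) = 41800 × 332 / (17067 × 2670) = 0.3045 d⁻¹.

F/M ≈ 0.305 d⁻¹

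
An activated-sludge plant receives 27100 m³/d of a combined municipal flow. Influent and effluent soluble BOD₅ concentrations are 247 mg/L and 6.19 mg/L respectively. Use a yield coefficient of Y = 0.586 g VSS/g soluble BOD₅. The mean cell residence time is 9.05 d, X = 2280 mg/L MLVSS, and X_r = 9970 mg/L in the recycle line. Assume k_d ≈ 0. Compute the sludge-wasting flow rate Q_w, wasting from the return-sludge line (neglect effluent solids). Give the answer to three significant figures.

With k_d = 0 the design equation reduces to V = Y Q (S₀−S) θ_c / X = 0.586 × 27100 × (247 − 6.19) × 9.05 / 2280 = 15179 m³.
θ_c = V·X/(Q_w·X_r) when wasting from the recycle, so Q_w = V·X/(θ_c·X_r) = 15179 × 2280 / (9.05 × 9970) = 383.6 m³/d.

Q_w ≈ 384 m³/d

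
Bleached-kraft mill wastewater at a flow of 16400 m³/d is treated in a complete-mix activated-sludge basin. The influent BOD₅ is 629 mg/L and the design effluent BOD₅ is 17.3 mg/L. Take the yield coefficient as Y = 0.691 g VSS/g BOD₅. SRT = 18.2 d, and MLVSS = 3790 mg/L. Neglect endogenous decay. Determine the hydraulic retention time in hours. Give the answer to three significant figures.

Biomass mass balance (decay neglected): V·X = Y·Q·(S₀ − S)·θ_c, so V = 0.691 × 16400 × (629 − 17.3) × 18.2 / 3790 = 33288 m³.
HRT = V/Q = 33288 m³ / 16400 m³·d⁻¹ = 2.030 d × 24 = 48.71 h.

τ ≈ 48.7 h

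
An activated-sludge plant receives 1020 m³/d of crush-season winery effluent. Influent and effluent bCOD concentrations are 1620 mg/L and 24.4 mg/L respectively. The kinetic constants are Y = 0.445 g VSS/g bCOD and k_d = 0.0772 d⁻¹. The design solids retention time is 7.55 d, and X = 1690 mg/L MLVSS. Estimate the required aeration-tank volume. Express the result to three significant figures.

From the SRT design equation V = Y Q (S₀−S) θ_c / [X (1 + k_d θ_c)] = 0.445 × 1020 × (1620 − 24.4) × 7.55 / [1690 × (1 + 0.0772 × 7.55)] = 5.47×10^6 / 2675 = 2044 m³.

V ≈ 2040 m³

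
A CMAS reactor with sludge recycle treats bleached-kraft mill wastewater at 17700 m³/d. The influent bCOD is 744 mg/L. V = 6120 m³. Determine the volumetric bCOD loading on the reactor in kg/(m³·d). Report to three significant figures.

L_v ≈ 2.15 kg bCOD/(m³·d)

L_v = Q S₀ / V = 17700 × 744 × 10⁻³ / 6120 = 2.152 kg/(m³·d).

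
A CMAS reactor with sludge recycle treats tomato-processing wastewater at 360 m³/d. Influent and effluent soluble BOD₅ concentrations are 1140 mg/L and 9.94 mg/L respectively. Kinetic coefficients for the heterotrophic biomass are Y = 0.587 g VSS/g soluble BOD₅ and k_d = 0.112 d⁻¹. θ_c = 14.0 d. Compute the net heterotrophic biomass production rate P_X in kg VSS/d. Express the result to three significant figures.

Correct the yield for decay: Y_obs = Y/(1 + k_d θ_c) = 0.587 / (1 + 0.112 × 14.0) = 0.587 / 2.568 = 0.2286.
Q·(S₀ − S) = 360 × (1140 − 9.94) × 10⁻³ = 406.8 kg/d removed.
P_X = Y_obs · Q(S₀ − S) = 0.2286 × 406.8 = 92.99 kg VSS/d.

P_X ≈ 93.0 kg VSS/d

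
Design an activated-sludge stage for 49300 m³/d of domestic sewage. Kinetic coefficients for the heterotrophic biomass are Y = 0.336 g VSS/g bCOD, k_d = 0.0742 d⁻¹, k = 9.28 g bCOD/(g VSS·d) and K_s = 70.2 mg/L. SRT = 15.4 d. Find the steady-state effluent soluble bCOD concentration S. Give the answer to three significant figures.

For a completely mixed reactor with recycle the Lawrence–McCarty relation gives S = K_s·(1 + k_d·θ_c) / [θ_c·(Y·k − k_d) − 1] = 70.2 × (1 + 0.0742 × 15.4) / [15.4 × (0.336 × 9.28 − 0.0742) − 1] = 150.4 / 45.88 = 3.279 mg/L.

S ≈ 3.28 mg/L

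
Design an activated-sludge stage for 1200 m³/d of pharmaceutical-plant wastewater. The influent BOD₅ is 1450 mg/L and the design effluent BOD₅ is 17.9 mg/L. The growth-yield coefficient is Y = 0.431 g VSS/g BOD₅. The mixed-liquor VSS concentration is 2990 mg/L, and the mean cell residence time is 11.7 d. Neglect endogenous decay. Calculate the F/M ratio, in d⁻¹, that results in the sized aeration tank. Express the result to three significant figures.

F/M ≈ 0.201 d⁻¹

V·X = Y·Q·ΔS·θ_c gives V = 0.431 × 1200 × (1450 − 17.9) × 11.7 / 2990 = 2898 m³.
F/M = Q·S₀ / (V·X) = 1200 × 1450 / (2898 × 2990) = 0.2008 g BOD₅·(g VSS·d)⁻¹.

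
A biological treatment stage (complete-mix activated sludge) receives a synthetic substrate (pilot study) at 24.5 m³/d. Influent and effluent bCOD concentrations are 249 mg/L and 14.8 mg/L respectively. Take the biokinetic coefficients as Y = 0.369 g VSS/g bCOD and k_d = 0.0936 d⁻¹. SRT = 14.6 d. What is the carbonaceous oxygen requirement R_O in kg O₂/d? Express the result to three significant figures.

R_O ≈ 4.47 kg O₂/d

Observed yield with endogenous decay: Y_obs = Y / (1 + k_d·θ_c) = 0.369 / (1 + 0.0936 × 14.6) = 0.369 / 2.367 = 0.1559 g VSS/g bCOD.
Mass of bCOD removed per day: Q(S₀ − S) = 24.5 × 234.2 g/m³ = 5.738 kg/d.
Biomass synthesised: P_X = Y_obs × 5.738 = 0.8947 kg VSS/d.
R_O = Q·(S₀ − S) − 1.42·P_X = 5.738 − 1.42 × 0.8947 = 4.467 kg O₂/d.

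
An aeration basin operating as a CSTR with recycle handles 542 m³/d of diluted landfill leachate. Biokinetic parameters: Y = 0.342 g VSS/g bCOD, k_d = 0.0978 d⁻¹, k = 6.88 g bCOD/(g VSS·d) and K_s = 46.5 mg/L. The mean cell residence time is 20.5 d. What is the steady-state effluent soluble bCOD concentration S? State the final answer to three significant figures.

S ≈ 3.09 mg/L

From the Monod/SRT balance for a CMAS, S = K_s·(1+k_d θ_c)/[θ_c·(Y k − k_d) − 1] = 46.5 × (1 + 0.0978 × 20.5) / [20.5 × (0.342 × 6.88 − 0.0978) − 1] = 139.7 / 45.23 = 3.089 mg/L.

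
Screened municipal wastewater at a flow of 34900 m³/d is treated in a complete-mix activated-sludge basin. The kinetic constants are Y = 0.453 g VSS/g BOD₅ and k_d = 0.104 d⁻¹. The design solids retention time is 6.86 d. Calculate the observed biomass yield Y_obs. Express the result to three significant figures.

Observed yield with endogenous decay: Y_obs = Y / (1 + k_d·θ_c) = 0.453 / (1 + 0.104 × 6.86) = 0.453 / 1.713 = 0.2644 g VSS/g BOD₅.

Y_obs ≈ 0.264 g VSS/g BOD₅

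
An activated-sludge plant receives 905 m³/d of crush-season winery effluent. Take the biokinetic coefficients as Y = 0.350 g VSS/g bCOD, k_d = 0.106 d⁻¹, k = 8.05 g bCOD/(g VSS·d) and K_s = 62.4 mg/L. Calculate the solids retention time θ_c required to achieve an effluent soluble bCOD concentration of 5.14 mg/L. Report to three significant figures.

Specific growth rate at S = 5.14 mg/L: μ = YkS/(K_s+S) = 0.350·8.05·5.14/(62.4+5.14) = 0.2144 d⁻¹.
θ_c = 1/(μ − k_d) = 1/(0.2144 − 0.106) = 1/0.1084 = 9.223 d.

θ_c ≈ 9.22 d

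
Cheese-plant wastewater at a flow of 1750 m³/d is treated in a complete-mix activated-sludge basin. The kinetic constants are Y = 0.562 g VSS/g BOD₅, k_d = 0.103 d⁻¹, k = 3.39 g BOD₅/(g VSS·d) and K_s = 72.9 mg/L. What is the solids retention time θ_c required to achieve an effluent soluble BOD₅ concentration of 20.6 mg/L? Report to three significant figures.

θ_c ≈ 3.16 d

From 1/θ_c = Y·k·S/(K_s + S) − k_d: Y·k·S/(K_s+S) = 0.562 × 3.39 × 20.6 / (72.9 + 20.6) = 0.4198 d⁻¹.
θ_c = 1/(μ − k_d) = 1/(0.4198 − 0.103) = 1/0.3168 = 3.157 d.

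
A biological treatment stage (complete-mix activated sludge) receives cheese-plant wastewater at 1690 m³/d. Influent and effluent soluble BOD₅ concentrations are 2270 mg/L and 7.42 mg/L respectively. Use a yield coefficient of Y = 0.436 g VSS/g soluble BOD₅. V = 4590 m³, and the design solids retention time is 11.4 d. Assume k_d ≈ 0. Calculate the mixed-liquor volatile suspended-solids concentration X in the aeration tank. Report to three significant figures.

X = Y·Q·ΔS·θ_c / V = 0.436 × 1690 × (2270 − 7.42) × 11.4 / 4590 = 4141 mg/L.

X ≈ 4140 mg/L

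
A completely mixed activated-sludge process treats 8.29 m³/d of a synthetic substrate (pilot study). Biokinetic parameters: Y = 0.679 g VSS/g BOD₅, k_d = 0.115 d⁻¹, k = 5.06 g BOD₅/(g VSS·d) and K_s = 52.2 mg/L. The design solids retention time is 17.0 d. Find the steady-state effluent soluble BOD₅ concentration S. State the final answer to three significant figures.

S ≈ 2.78 mg/L

For a completely mixed reactor with recycle the Lawrence–McCarty relation gives S = K_s·(1 + k_d·θ_c) / [θ_c·(Y·k − k_d) − 1] = 52.2 × (1 + 0.115 × 17.0) / [17.0 × (0.679 × 5.06 − 0.115) − 1] = 154.3 / 55.45 = 2.782 mg/L.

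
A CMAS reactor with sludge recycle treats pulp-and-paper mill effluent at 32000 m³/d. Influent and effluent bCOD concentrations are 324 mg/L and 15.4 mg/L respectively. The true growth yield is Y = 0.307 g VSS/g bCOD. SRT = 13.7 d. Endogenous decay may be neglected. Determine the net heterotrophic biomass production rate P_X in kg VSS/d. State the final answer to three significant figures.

P_X ≈ 3030 kg VSS/d

Since k_d ≈ 0, Y_obs = Y = 0.307 g VSS/g bCOD.
ΔS = 324 − 15.4 = 308.6 mg/L, so the substrate removal rate is 32000 × 308.6/1000 = 9875 kg bCOD/d.
Net biomass production P_X = Y_obs × Q·(S₀ − S) = 0.3070 × 9875 = 3032 kg VSS/d.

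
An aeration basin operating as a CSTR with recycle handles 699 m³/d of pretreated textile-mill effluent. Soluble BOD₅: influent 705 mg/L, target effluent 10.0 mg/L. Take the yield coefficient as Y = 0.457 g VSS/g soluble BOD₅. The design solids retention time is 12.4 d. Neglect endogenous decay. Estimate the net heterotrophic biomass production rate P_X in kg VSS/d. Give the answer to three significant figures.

P_X ≈ 222 kg VSS/d

No decay correction is needed, so Y_obs = Y = 0.457.
ΔS = 705 − 10.0 = 695.0 mg/L, so the substrate removal rate is 699 × 695.0/1000 = 485.8 kg soluble BOD₅/d.
Net biomass production P_X = Y_obs × Q·(S₀ − S) = 0.4570 × 485.8 = 222.0 kg VSS/d.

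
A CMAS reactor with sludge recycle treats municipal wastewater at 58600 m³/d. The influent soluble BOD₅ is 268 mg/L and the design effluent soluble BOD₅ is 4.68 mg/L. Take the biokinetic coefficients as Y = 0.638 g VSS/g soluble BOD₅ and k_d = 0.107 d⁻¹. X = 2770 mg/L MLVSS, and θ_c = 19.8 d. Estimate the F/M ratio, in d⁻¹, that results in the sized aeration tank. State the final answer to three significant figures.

F/M ≈ 0.251 d⁻¹

From the SRT design equation V = Y Q (S₀−S) θ_c / [X (1 + k_d θ_c)] = 0.638 × 58600 × (268 − 4.68) × 19.8 / [2770 × (1 + 0.107 × 19.8)] = 1.95×10^8 / 8639 = 22565 m³.
Food-to-microorganism ratio F/M = Q S₀ / (V X) = 58600 × 268 / (22565 × 2770) = 0.2513 d⁻¹.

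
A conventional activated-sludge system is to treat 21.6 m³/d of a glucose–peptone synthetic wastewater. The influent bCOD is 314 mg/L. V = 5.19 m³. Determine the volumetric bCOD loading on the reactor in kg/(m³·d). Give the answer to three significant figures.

Volumetric loading L_v = Q·S₀ / V = 21.6 × 314 g/m³ / 5.190 m³ = 1307 g/(m³·d) = 1.307 kg bCOD/(m³·d).

L_v ≈ 1.31 kg bCOD/(m³·d)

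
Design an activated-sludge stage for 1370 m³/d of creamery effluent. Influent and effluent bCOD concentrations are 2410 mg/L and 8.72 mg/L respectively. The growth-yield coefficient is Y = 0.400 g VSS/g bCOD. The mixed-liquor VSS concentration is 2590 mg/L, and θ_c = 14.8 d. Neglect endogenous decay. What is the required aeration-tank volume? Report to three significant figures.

Biomass mass balance (decay neglected): V·X = Y·Q·(S₀ − S)·θ_c, so V = 0.400 × 1370 × (2410 − 8.72) × 14.8 / 2590 = 7519 m³.

V ≈ 7520 m³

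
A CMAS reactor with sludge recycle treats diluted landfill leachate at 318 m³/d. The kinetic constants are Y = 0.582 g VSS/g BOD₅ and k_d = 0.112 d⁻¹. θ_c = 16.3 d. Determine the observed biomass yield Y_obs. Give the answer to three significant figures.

Y_obs = Y / (1 + k_d θ_c) = 0.582 / (1 + 0.112 × 16.3) = 0.582 / 2.826 = 0.2060.

Y_obs ≈ 0.206 g VSS/g BOD₅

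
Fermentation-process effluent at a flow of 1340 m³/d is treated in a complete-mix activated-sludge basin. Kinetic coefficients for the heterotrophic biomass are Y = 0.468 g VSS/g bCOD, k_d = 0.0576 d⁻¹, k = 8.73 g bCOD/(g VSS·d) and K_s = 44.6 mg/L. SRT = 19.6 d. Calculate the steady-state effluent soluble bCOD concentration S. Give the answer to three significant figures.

S ≈ 1.22 mg/L

From the Monod/SRT balance for a CMAS, S = K_s·(1+k_d θ_c)/[θ_c·(Y k − k_d) − 1] = 44.6 × (1 + 0.0576 × 19.6) / [19.6 × (0.468 × 8.73 − 0.0576) − 1] = 94.95 / 77.95 = 1.218 mg/L.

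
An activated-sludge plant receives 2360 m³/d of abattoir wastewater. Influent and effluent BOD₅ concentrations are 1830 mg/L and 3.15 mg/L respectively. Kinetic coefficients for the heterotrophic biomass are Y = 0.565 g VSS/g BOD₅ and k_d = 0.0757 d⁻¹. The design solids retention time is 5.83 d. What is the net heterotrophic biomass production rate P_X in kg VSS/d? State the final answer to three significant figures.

P_X ≈ 1690 kg VSS/d

Y_obs = Y / (1 + k_d θ_c) = 0.565 / (1 + 0.0757 × 5.83) = 0.565 / 1.441 = 0.3920.
Mass of BOD₅ removed per day: Q(S₀ − S) = 2360 × 1827 g/m³ = 4311 kg/d.
P_X = Y_obs · Q(S₀ − S) = 0.3920 × 4311 = 1690 kg VSS/d.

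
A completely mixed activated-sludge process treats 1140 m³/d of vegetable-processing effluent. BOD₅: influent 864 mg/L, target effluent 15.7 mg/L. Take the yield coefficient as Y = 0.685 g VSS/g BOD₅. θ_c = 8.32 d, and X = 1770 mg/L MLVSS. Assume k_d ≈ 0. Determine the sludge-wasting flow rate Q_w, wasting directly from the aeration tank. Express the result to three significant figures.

Biomass mass balance (decay neglected): V·X = Y·Q·(S₀ − S)·θ_c, so V = 0.685 × 1140 × (864 − 15.7) × 8.32 / 1770 = 3114 m³.
Wasting from the aeration tank: Q_w = V / θ_c = 3114 / 8.32 = 374.3 m³/d.

Q_w ≈ 374 m³/d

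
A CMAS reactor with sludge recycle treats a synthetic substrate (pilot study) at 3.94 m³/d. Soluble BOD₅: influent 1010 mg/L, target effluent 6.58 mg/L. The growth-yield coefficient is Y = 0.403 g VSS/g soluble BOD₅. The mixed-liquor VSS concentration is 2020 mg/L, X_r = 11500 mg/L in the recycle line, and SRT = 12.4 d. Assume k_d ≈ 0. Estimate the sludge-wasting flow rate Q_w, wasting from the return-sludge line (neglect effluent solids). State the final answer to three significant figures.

With k_d = 0 the design equation reduces to V = Y Q (S₀−S) θ_c / X = 0.403 × 3.94 × (1010 − 6.58) × 12.4 / 2020 = 9.780 m³.
Q_w = (V·X)/(θ_c X_r) = 9.780 × 2020 / (12.4 × 11500) = 0.1385 m³/d.

Q_w ≈ 0.139 m³/d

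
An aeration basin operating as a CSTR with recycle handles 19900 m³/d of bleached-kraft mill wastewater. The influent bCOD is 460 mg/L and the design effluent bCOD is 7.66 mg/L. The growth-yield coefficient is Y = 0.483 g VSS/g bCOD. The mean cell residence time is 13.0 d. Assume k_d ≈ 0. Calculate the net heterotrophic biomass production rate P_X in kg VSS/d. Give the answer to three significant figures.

P_X ≈ 4350 kg VSS/d

With endogenous decay neglected, the observed yield equals the true yield: Y_obs = Y = 0.483 g VSS/g bCOD.
ΔS = 460 − 7.66 = 452.3 mg/L, so the substrate removal rate is 19900 × 452.3/1000 = 9002 kg bCOD/d.
Net biomass production P_X = Y_obs × Q·(S₀ − S) = 0.4830 × 9002 = 4348 kg VSS/d.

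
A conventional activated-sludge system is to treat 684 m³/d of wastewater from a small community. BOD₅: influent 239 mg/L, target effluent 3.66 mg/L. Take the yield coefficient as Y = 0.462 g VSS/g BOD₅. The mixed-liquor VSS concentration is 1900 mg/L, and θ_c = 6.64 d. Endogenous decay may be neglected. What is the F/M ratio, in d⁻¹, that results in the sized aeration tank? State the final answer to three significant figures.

With k_d = 0 the design equation reduces to V = Y Q (S₀−S) θ_c / X = 0.462 × 684 × (239 − 3.66) × 6.64 / 1900 = 259.9 m³.
Food-to-microorganism ratio F/M = Q S₀ / (V X) = 684 × 239 / (259.9 × 1900) = 0.3310 d⁻¹.

F/M ≈ 0.331 d⁻¹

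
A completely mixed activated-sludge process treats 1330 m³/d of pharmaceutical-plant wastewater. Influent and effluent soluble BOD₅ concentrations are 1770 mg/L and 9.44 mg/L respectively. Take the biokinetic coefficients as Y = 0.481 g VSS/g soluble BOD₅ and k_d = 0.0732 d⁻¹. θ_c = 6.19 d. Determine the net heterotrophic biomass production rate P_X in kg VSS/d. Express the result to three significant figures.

Observed yield with endogenous decay: Y_obs = Y / (1 + k_d·θ_c) = 0.481 / (1 + 0.0732 × 6.19) = 0.481 / 1.453 = 0.3310 g VSS/g soluble BOD₅.
Mass of soluble BOD₅ removed per day: Q(S₀ − S) = 1330 × 1761 g/m³ = 2342 kg/d.
Biomass produced: P_X = Y_obs·Q·ΔS = 0.3310 × 2342 ≈ 775.1 kg VSS/d.

P_X ≈ 775 kg VSS/d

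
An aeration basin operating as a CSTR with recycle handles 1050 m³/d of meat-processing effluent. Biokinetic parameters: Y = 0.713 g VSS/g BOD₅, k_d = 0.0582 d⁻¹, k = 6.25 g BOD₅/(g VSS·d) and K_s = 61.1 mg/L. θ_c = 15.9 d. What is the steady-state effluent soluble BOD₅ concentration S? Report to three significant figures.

S ≈ 1.71 mg/L

From the Monod/SRT balance for a CMAS, S = K_s·(1+k_d θ_c)/[θ_c·(Y k − k_d) − 1] = 61.1 × (1 + 0.0582 × 15.9) / [15.9 × (0.713 × 6.25 − 0.0582) − 1] = 117.6 / 68.93 = 1.707 mg/L.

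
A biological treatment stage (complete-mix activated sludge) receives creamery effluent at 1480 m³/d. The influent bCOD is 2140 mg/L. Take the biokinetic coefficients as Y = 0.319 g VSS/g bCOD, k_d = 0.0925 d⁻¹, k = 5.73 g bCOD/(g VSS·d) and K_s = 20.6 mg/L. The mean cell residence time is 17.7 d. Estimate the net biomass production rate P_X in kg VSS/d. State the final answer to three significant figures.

P_X ≈ 383 kg VSS/d

Effluent substrate depends only on kinetics and SRT: S = K_s(1 + k_d θ_c) / [θ_c(Yk − k_d) − 1] = 20.6 × (1 + 0.0925 × 17.7) / [17.7 × (0.319 × 5.73 − 0.0925) − 1] = 54.33 / 29.72 = 1.828 mg/L.
The observed yield is Y_obs = Y/(1 + k_d·θ_c) = 0.319 / (1 + 0.0925 × 17.7) = 0.319 / 2.637 = 0.1210 g VSS per g bCOD removed.
Q·(S₀ − S) = 1480 × (2140 − 1.83) × 10⁻³ = 3164 kg/d removed.
P_X = Y_obs · Q(S₀ − S) = 0.1210 × 3164 = 382.8 kg VSS/d.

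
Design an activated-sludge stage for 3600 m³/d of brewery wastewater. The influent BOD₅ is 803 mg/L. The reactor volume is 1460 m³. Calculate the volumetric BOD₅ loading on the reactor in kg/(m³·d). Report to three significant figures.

L_v ≈ 1.98 kg BOD₅/(m³·d)

L_v = Q S₀ / V = 3600 × 803 × 10⁻³ / 1460 = 1.980 kg/(m³·d).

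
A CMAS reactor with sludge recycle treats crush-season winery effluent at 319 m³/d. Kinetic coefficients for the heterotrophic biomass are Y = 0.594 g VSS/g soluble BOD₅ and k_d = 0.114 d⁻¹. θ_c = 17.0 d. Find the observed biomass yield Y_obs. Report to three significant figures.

Y_obs ≈ 0.202 g VSS/g soluble BOD₅

Correct the yield for decay: Y_obs = Y/(1 + k_d θ_c) = 0.594 / (1 + 0.114 × 17.0) = 0.594 / 2.938 = 0.2022.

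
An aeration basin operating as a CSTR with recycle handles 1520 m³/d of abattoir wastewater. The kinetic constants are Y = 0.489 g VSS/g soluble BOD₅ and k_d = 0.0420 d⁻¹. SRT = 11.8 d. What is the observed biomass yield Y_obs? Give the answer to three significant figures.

Y_obs = Y / (1 + k_d θ_c) = 0.489 / (1 + 0.0420 × 11.8) = 0.489 / 1.496 = 0.3270.

Y_obs ≈ 0.327 g VSS/g soluble BOD₅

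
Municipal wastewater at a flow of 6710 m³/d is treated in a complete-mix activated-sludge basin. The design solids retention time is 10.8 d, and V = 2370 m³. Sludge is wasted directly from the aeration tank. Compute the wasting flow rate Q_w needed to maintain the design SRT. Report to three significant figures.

Q_w ≈ 219 m³/d

For wasting at MLVSS concentration, Q_w = V/θ_c = 2370/10.8 = 219.4 m³/d.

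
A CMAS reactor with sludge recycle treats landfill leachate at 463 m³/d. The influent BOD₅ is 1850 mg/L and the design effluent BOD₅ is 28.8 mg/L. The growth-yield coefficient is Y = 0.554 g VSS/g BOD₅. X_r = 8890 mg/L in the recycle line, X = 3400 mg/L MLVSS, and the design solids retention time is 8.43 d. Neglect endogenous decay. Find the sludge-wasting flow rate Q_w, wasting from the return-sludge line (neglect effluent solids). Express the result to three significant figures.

Q_w ≈ 52.5 m³/d

With k_d = 0 the design equation reduces to V = Y Q (S₀−S) θ_c / X = 0.554 × 463 × (1850 − 28.8) × 8.43 / 3400 = 1158 m³.
Wasting from the return line (neglecting effluent solids): Q_w = V·X / (θ_c·X_r) = 1158 × 3400 / (8.43 × 8890) = 52.55 m³/d.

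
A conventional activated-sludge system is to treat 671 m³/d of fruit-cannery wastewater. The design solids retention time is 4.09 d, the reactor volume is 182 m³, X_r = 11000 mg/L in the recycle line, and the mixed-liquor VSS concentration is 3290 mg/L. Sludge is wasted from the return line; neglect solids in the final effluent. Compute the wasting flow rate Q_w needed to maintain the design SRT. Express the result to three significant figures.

Q_w ≈ 13.3 m³/d

Wasting from the return line (neglecting effluent solids): Q_w = V·X / (θ_c·X_r) = 182.0 × 3290 / (4.09 × 11000) = 13.31 m³/d.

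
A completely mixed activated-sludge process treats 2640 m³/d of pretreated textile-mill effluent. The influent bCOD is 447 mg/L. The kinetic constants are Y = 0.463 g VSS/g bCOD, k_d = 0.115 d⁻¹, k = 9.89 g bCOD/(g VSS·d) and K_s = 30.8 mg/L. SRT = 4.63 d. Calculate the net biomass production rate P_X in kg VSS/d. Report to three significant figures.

From the Monod/SRT balance for a CMAS, S = K_s·(1+k_d θ_c)/[θ_c·(Y k − k_d) − 1] = 30.8 × (1 + 0.115 × 4.63) / [4.63 × (0.463 × 9.89 − 0.115) − 1] = 47.20 / 19.67 = 2.400 mg/L.
The observed yield is Y_obs = Y/(1 + k_d·θ_c) = 0.463 / (1 + 0.115 × 4.63) = 0.463 / 1.532 = 0.3021 g VSS per g bCOD removed.
Substrate removed = Q·(S₀ − S) = 2640 m³/d × (447 − 2.40) g/m³ = 1.17×10^6 g/d = 1174 kg/d.
So the net sludge growth is P_X = 0.3021 × 1174 = 354.6 kg VSS/d.

P_X ≈ 355 kg VSS/d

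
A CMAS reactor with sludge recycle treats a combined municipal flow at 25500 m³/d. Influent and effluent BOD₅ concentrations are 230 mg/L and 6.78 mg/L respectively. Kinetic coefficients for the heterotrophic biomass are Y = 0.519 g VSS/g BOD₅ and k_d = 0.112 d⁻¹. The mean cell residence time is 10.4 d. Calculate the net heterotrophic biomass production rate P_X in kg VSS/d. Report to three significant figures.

The observed yield is Y_obs = Y/(1 + k_d·θ_c) = 0.519 / (1 + 0.112 × 10.4) = 0.519 / 2.165 = 0.2397 g VSS per g BOD₅ removed.
Mass of BOD₅ removed per day: Q(S₀ − S) = 25500 × 223.2 g/m³ = 5692 kg/d.
Net biomass production P_X = Y_obs × Q·(S₀ − S) = 0.2397 × 5692 = 1365 kg VSS/d.

P_X ≈ 1360 kg VSS/d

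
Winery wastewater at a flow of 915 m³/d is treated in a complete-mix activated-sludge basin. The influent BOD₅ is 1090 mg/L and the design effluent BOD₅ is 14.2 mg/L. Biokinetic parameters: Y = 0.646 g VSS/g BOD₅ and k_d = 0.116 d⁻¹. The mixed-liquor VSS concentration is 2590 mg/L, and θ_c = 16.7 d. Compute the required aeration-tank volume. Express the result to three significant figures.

Steady-state biomass mass balance: V·X·(1 + k_d·θ_c) = Y·Q·(S₀ − S)·θ_c, so V = 0.646 × 915 × (1090 − 14.2) × 16.7 / [2590 × (1 + 0.116 × 16.7)] = 1.06×10^7 / 7607 = 1396 m³.

V ≈ 1400 m³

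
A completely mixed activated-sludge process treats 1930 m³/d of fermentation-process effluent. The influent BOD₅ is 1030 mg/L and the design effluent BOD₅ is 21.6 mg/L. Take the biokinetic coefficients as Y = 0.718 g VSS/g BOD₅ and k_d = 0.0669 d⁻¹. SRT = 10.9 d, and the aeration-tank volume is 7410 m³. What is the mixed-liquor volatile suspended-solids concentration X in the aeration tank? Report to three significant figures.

X ≈ 1190 mg/L

From V·X·(1 + k_d·θ_c) = Y·Q·(S₀ − S)·θ_c: X = 0.718 × 1930 × (1030 − 21.6) × 10.9 / [7410 × (1 + 0.0669 × 10.9)] = 1189 mg/L.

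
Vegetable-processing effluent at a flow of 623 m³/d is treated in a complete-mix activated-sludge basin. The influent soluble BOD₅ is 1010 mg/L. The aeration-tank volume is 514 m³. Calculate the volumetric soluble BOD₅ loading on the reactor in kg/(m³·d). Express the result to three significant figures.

L_v ≈ 1.22 kg soluble BOD₅/(m³·d)

Volumetric loading L_v = Q·S₀ / V = 623 × 1010 g/m³ / 514.0 m³ = 1224 g/(m³·d) = 1.224 kg soluble BOD₅/(m³·d).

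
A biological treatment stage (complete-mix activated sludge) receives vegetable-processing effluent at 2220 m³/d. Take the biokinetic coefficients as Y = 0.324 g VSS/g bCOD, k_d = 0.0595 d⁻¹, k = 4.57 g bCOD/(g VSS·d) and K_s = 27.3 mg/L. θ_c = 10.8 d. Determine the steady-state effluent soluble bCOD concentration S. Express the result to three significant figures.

S ≈ 3.13 mg/L

For a completely mixed reactor with recycle the Lawrence–McCarty relation gives S = K_s·(1 + k_d·θ_c) / [θ_c·(Y·k − k_d) − 1] = 27.3 × (1 + 0.0595 × 10.8) / [10.8 × (0.324 × 4.57 − 0.0595) − 1] = 44.84 / 14.35 = 3.125 mg/L.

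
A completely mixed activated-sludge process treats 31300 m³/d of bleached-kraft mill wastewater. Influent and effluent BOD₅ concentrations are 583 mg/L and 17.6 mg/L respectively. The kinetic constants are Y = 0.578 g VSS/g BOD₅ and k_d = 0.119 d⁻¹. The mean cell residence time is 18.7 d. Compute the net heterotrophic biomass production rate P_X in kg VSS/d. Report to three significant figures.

Observed yield with endogenous decay: Y_obs = Y / (1 + k_d·θ_c) = 0.578 / (1 + 0.119 × 18.7) = 0.578 / 3.225 = 0.1792 g VSS/g BOD₅.
Mass of BOD₅ removed per day: Q(S₀ − S) = 31300 × 565.4 g/m³ = 17697 kg/d.
P_X = Y_obs · Q(S₀ − S) = 0.1792 × 17697 = 3171 kg VSS/d.

P_X ≈ 3170 kg VSS/d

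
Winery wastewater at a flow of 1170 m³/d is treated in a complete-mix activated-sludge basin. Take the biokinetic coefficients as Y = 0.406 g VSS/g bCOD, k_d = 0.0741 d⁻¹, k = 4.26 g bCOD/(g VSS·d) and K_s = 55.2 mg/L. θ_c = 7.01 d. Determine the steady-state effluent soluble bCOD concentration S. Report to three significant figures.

For a completely mixed reactor with recycle the Lawrence–McCarty relation gives S = K_s·(1 + k_d·θ_c) / [θ_c·(Y·k − k_d) − 1] = 55.2 × (1 + 0.0741 × 7.01) / [7.01 × (0.406 × 4.26 − 0.0741) − 1] = 83.87 / 10.60 = 7.909 mg/L.

S ≈ 7.91 mg/L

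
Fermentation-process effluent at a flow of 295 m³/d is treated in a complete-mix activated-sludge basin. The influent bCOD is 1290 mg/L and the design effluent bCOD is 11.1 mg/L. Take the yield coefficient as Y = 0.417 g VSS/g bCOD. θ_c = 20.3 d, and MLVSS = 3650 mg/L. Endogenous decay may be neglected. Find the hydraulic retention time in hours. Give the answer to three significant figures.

With k_d = 0 the design equation reduces to V = Y Q (S₀−S) θ_c / X = 0.417 × 295 × (1290 − 11.1) × 20.3 / 3650 = 875.0 m³.
Hydraulic retention time τ = V/Q = 875.0 / 295 = 2.966 d = 71.18 h.

τ ≈ 71.2 h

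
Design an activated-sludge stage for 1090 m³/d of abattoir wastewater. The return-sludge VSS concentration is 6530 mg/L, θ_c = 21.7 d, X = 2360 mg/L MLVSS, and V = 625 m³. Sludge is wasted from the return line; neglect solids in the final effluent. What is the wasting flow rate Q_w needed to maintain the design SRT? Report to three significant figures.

Q_w ≈ 10.4 m³/d

Wasting from the return line (neglecting effluent solids): Q_w = V·X / (θ_c·X_r) = 625.0 × 2360 / (21.7 × 6530) = 10.41 m³/d.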